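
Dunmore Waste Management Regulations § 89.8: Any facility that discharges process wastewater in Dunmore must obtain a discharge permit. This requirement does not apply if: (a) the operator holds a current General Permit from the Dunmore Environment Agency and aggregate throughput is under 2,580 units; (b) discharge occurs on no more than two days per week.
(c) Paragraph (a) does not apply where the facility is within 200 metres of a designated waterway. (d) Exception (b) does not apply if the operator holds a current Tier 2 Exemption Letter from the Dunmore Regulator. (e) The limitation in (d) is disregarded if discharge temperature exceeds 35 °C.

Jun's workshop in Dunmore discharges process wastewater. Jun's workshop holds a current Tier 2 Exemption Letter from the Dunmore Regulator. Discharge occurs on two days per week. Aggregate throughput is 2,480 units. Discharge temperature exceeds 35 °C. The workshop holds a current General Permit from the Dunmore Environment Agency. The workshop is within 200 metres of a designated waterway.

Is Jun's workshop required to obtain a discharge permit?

No — exception (b) applies; Jun's workshop is not required to obtain a discharge permit.

Exception (a)'s conditions are all satisfied: a current General Permit is held; aggregate throughput is 2,480 units, under the 2,580 units limit. But: (c) operates against (a): the workshop is within 200 m of a designated waterway. So (a) is unavailable.
Exception (b)'s conditions are all satisfied: discharge occurs on no more than two days per week. Applying paragraphs (d)–(e): (d) applies (a current Tier 2 Exemption Letter is held), but is displaced by (e): (e) is engaged — discharge temperature exceeds 35 °C. So (b) applies.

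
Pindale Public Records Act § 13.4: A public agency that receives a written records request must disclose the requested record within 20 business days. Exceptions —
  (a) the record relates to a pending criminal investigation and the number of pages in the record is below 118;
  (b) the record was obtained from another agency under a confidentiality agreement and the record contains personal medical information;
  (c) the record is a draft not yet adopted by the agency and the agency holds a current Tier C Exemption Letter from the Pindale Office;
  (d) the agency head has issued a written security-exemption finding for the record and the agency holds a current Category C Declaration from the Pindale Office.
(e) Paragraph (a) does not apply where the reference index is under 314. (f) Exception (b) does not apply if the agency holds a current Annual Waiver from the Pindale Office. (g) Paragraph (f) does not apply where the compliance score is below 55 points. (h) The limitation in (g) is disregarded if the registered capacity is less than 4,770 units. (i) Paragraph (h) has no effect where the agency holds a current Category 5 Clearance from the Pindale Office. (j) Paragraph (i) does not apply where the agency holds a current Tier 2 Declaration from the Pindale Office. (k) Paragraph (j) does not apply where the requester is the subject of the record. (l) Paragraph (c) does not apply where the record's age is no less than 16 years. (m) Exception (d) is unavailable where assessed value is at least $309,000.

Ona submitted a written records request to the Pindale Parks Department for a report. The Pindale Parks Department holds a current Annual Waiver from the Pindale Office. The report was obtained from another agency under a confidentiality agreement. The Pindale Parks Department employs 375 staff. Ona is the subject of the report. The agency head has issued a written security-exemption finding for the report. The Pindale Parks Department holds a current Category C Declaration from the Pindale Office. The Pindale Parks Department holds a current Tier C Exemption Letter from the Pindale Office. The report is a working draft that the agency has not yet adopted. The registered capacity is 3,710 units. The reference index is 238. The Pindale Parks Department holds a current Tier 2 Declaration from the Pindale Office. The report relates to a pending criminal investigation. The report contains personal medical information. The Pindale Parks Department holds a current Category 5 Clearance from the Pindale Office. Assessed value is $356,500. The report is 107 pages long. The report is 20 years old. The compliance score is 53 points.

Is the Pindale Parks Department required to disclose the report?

All of (a)'s requirements are met (the report relates to a pending investigation; the number of pages in the record is 107, below the 118 limit). But applying paragraph (e): (e) operates — the reference index is 238, under the 314 limit. (a) is therefore removed.
All of (b)'s requirements are met (the report was obtained under a confidentiality agreement; the report contains personal medical information). Applying paragraphs (f)–(k): (f) would limit (b) — a current Annual Waiver is held — but (g) sets (f) aside: (g) operates against (f): the compliance score is 53 points, below the 55 points limit. (h) applies (the registered capacity is 3,710 units, less than the 4,770 units limit), but is set aside by (i): (i) is engaged — a current Category 5 Clearance is held. (j) would limit (i) — a current Tier 2 Declaration is held — but (k) sets (j) aside: (k) is engaged — Ona is the subject of the report. Exception (b) stands.
All of (c)'s requirements are met (the report is an unadopted draft; a current Tier C Exemption Letter is held). However, paragraph (l) must be considered: (l) applies — the record's age is 20 years, meeting the 16 years threshold. (c) is therefore removed.
Exception (d)'s conditions are all satisfied: a written security-exemption finding has been issued; a current Category C Declaration is held. Turning to paragraph (m): (m) operates against (d): assessed value is $356,500, meeting the $309,000 threshold. (d) is therefore removed.

No — exception (b) applies; the Pindale Parks Department is not required to disclose the report.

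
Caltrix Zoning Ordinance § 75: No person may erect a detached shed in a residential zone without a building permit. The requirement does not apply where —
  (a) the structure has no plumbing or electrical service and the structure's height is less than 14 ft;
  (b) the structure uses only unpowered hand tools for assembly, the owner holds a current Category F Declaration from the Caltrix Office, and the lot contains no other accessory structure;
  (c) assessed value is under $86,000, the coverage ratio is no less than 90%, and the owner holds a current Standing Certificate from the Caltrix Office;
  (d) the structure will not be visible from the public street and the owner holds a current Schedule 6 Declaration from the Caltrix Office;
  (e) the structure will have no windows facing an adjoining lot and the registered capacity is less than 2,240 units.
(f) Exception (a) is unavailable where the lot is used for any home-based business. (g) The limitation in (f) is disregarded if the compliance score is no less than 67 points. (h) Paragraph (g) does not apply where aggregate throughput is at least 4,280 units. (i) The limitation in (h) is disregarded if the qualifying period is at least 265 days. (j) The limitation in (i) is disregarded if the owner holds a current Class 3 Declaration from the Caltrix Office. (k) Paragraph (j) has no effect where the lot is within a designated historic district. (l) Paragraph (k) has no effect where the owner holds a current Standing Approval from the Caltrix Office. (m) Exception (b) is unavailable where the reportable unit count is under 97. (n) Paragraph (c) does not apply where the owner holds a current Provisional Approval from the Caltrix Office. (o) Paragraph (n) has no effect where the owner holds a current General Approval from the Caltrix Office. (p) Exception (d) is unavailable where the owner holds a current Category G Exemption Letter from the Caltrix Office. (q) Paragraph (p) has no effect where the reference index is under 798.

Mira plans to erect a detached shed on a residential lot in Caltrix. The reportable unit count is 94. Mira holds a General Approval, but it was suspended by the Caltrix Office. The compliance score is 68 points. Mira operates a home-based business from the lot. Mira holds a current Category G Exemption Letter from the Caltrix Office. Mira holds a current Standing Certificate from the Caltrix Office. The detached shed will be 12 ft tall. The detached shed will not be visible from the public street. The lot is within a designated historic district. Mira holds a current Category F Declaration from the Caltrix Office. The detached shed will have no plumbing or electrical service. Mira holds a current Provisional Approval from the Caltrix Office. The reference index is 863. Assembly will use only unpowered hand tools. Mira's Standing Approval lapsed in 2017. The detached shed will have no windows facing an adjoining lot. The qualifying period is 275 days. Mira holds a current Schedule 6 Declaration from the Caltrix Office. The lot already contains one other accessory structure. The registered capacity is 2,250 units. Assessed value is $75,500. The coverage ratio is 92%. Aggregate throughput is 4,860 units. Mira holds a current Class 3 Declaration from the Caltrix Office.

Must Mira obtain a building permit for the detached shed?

No — exception (a) applies; Mira does not need a building permit.

Exception (a): there is no plumbing or electrical service; the structure's height is 12 ft, less than the 14 ft limit — every condition holds. Applying paragraphs (f)–(l): (f) would limit (a) — a home-based business operates on the lot — but (g) sets (f) aside: (g) operates against (f): the compliance score is 68 points, meeting the 67 points threshold. (h) is engaged (aggregate throughput is 4,860 units, meeting the 4,280 units threshold), but is set aside by (i): (i) operates against (h): the qualifying period is 275 days, meeting the 265 days threshold. (j) would limit (i) — a current Class 3 Declaration is held — but (k) sets (j) aside: (k) applies — the lot is in a historic district. (l) is not engaged (the Standing Approval is not current), so (k) stands. So (a) applies.
Exception (b) fails — the lot already has another accessory structure.
Exception (c) is satisfied on its face — assessed value is $75,500, under the $86,000 limit; the coverage ratio is 92%, meeting the 90% threshold; a current Standing Certificate is held. Turning to paragraphs (n)–(o): (n) is triggered — a current Provisional Approval is held. (o), which would lift (n), is not engaged — there is no General Approval in force. (c) is therefore removed.
All of (d)'s requirements are met (the structure will not be visible from the street; a current Schedule 6 Declaration is held). But: (p) operates against (d): a current Category G Exemption Letter is held. (q) is not triggered (the reference index is 863, not under 798), so (p) stands. (d) is therefore removed.
Exception (e) does not apply: the registered capacity is 2,250 units, not less than 2,240 units.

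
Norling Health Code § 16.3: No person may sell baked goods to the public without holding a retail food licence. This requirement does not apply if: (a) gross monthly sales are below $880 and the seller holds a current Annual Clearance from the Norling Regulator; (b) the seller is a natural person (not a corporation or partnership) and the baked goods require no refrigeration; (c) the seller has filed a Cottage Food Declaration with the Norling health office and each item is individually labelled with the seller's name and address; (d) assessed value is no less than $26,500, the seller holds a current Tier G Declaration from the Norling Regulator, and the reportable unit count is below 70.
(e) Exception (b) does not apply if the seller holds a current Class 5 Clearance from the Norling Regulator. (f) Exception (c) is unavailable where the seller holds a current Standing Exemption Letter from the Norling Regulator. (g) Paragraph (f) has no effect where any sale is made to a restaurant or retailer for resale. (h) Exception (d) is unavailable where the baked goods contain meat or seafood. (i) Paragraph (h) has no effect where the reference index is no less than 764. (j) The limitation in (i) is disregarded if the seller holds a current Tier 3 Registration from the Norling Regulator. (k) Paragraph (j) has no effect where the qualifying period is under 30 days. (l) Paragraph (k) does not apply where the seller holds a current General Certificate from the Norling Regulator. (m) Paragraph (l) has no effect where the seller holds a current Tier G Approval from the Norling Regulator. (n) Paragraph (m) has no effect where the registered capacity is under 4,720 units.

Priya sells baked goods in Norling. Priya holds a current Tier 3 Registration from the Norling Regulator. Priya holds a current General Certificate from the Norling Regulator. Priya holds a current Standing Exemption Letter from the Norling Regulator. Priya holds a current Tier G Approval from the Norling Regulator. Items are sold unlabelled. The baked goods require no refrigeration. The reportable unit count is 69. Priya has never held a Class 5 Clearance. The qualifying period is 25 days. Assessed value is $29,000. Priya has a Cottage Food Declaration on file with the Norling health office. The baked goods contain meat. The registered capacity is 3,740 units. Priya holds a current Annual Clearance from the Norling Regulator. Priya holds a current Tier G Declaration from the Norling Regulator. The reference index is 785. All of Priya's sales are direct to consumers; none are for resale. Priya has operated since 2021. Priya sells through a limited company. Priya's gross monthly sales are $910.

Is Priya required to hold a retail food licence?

Exception (a) requires that gross monthly sales are below $880; but gross monthly sales are $910, not below $880, so (a) is unavailable.
Exception (b) does not apply: the seller operates through a limited company.
Exception (c) does not apply: items are sold unlabelled.
Exception (d)'s conditions are all satisfied: assessed value is $29,000, meeting the $26,500 threshold; a current Tier G Declaration is held; the reportable unit count is 69, below the 70 limit. But: (h) operates against (d): the baked goods contain meat. (i) applies (the reference index is 785, meeting the 764 threshold), but is displaced by (j): (j) is engaged — a current Tier 3 Registration is held. (k) operates (the qualifying period is 25 days, under the 30 days limit), but is set aside by (l): (l) operates against (k): a current General Certificate is held. (m) would limit (l) — a current Tier G Approval is held — but (n) sets (m) aside: (n) operates against (m): the registered capacity is 3,740 units, under the 4,720 units limit. Exception (d) does not apply.
Every exception is unavailable, so the rule governs.

Yes — Priya must hold a retail food licence.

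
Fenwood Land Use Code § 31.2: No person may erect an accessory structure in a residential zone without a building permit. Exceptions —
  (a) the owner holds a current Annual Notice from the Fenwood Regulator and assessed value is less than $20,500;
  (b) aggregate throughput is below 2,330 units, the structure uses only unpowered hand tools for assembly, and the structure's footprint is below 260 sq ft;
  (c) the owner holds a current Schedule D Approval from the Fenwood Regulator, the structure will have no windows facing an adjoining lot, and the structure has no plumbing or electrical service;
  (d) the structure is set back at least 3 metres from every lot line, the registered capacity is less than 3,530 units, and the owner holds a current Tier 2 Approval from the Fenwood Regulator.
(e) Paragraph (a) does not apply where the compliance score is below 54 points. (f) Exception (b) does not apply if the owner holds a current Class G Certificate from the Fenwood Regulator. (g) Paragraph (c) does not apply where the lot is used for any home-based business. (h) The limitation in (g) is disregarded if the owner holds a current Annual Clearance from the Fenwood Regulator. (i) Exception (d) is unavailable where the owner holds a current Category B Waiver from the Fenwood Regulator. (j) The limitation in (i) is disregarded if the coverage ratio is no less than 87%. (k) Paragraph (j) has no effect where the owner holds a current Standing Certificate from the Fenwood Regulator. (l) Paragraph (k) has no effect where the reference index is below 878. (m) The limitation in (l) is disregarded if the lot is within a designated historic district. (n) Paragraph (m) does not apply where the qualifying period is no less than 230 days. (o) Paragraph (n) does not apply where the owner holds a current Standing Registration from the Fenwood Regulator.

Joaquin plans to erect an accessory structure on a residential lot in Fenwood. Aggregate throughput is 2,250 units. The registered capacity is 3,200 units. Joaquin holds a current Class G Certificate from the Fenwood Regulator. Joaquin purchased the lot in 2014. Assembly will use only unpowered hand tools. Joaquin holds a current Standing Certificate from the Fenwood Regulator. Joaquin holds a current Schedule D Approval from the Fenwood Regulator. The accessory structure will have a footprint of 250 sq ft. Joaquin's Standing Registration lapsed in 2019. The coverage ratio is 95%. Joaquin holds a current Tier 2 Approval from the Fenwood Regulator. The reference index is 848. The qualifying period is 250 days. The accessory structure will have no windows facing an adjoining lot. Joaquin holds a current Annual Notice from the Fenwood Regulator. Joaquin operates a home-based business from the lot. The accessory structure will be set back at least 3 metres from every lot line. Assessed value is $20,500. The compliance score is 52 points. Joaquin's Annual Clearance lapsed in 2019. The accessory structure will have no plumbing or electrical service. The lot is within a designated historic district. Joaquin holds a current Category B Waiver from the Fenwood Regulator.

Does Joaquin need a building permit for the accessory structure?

Exception (a) fails — assessed value is $20,500, not less than $20,500.
Exception (b): aggregate throughput is 2,250 units, below the 2,330 units limit; assembly uses only hand tools; the structure's footprint is 250 sq ft, below the 260 sq ft limit — every condition holds. Turning to paragraph (f): (f) operates against (b): a current Class G Certificate is held. So (b) is unavailable.
All of (c)'s requirements are met (a current Schedule D Approval is held; no windows face an adjoining lot; there is no plumbing or electrical service). Turning to paragraphs (g)–(h): (g) operates against (c): a home-based business operates on the lot. (h), which would lift (g), is not engaged — no current Annual Clearance is held. Exception (c) does not apply.
Exception (d): the setback is at least 3 m on every side; the registered capacity is 3,200 units, less than the 3,530 units limit; a current Tier 2 Approval is held — every condition holds. Applying paragraphs (i)–(o): (i) would limit (d) — a current Category B Waiver is held — but (j) sets (i) aside: (j) is triggered — the coverage ratio is 95%, meeting the 87% threshold. (k) would limit (j) — a current Standing Certificate is held — but (l) sets (k) aside: (l) operates against (k): the reference index is 848, below the 878 limit. (m) is triggered (the lot is in a historic district), but is itself disapplied by (n): (n) operates against (m): the qualifying period is 250 days, meeting the 230 days threshold. (o), which would lift (n), is not triggered — the Standing Registration is not current. (d) remains available.

No — exception (d) applies; Joaquin does not need a building permit.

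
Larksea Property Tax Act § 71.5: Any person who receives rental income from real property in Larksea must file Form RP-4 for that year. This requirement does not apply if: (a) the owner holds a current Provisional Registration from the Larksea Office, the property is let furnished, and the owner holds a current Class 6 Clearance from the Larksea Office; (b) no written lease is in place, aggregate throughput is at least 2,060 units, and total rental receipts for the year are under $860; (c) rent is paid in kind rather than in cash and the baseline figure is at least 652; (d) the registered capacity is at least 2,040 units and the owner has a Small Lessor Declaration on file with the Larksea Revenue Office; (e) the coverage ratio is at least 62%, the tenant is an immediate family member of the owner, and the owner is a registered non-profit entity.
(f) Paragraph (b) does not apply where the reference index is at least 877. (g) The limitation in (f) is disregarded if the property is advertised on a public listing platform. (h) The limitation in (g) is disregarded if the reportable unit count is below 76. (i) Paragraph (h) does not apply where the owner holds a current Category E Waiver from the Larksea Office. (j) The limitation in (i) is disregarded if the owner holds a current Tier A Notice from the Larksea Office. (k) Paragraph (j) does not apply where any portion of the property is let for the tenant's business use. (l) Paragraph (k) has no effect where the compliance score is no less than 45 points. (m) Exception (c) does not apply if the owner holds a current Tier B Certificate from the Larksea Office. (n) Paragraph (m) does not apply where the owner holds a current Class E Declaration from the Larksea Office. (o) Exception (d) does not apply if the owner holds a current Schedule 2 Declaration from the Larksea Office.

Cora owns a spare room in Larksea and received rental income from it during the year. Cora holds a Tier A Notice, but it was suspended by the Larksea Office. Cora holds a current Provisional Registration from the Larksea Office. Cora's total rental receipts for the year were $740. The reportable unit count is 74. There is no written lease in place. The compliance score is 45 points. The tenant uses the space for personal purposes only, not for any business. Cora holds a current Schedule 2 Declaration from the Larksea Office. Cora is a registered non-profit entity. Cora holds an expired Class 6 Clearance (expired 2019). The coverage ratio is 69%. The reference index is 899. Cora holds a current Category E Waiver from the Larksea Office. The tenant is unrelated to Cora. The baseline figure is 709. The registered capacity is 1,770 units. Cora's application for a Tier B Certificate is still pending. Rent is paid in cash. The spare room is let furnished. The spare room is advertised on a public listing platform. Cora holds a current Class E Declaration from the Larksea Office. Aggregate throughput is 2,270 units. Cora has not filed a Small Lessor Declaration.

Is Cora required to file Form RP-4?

Exception (a) fails — the Class 6 Clearance is not current.
Exception (b) is satisfied on its face — there is no written lease; aggregate throughput is 2,270 units, meeting the 2,060 units threshold; total rental receipts for the year are $740, under the $860 limit. Under paragraphs (f)–(l): (f) is triggered (the reference index is 899, meeting the 877 threshold), but yields to (g): (g) applies — the property is publicly advertised. (h) would limit (g) — the reportable unit count is 74, below the 76 limit — but (i) sets (h) aside: (i) operates — a current Category E Waiver is held. (j), which would lift (i), is not engaged — the Tier A Notice is not current. Exception (b) stands.
Exception (c) requires that rent is paid in kind rather than in cash; but rent is paid in cash, so (c) is unavailable.
Exception (d) requires that the registered capacity is at least 2,040 units; but the registered capacity is 1,770 units, short of 2,040 units, so (d) is unavailable.
Exception (e) does not apply: the tenant is unrelated to the owner.

No — exception (b) applies; Cora is not required to file Form RP-4.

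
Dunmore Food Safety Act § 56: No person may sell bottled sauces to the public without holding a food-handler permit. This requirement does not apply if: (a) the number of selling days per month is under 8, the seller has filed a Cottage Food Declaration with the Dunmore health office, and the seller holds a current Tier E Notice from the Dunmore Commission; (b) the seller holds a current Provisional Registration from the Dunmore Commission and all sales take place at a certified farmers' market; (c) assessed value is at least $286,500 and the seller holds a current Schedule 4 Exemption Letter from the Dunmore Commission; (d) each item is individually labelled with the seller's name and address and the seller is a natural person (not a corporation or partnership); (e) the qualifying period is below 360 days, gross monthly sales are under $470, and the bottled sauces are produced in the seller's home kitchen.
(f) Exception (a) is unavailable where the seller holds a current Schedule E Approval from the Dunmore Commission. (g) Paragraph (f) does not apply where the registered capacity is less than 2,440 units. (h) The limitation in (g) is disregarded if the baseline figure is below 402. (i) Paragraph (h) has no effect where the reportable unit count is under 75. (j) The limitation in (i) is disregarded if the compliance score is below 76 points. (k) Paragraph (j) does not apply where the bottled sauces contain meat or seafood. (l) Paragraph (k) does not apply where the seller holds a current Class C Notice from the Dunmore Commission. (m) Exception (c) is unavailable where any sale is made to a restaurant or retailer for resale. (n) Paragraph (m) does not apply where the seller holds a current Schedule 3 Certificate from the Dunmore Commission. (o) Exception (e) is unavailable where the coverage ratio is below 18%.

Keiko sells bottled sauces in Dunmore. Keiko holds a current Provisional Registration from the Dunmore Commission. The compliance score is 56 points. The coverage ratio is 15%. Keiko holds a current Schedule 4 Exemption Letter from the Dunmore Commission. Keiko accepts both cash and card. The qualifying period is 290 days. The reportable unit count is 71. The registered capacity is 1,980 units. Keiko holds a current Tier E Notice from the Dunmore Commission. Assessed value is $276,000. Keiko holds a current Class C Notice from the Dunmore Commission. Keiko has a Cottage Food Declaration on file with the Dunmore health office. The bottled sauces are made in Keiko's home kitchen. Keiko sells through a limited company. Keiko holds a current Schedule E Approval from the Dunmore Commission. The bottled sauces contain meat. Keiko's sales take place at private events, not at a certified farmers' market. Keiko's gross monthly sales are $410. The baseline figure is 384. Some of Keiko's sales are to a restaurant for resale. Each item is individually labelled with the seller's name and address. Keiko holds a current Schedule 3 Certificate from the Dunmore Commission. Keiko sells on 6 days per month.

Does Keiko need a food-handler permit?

Yes — Keiko must hold a food-handler permit.

Exception (a)'s conditions are all satisfied: the number of selling days per month is 6, under the 8 limit; a Cottage Food Declaration is on file; a current Tier E Notice is held. However, paragraphs (f)–(l) must be considered: (f) is engaged — a current Schedule E Approval is held. (g) applies (the registered capacity is 1,980 units, less than the 2,440 units limit), but is displaced by (h): (h) operates — the baseline figure is 384, below the 402 limit. (i) would limit (h) — the reportable unit count is 71, under the 75 limit — but (j) sets (i) aside: (j) operates against (i): the compliance score is 56 points, below the 76 points limit. (k) is engaged (the bottled sauces contain meat), but is itself disapplied by (l): (l) applies — a current Class C Notice is held. So (a) is unavailable.
Exception (b) fails — sales are at private events, not a certified farmers' market.
Exception (c) does not apply: assessed value is $276,000, short of $286,500.
Exception (d) requires that the seller is a natural person (not a corporation or partnership); but the seller operates through a limited company, so (d) is unavailable.
All of (e)'s requirements are met (the qualifying period is 290 days, below the 360 days limit; gross monthly sales are $410, under the $470 limit; the bottled sauces are home-kitchen produced). But applying paragraph (o): (o) is triggered — the coverage ratio is 15%, below the 18% limit. (e) is therefore removed.
None of the exceptions is available; § 56 applies in full.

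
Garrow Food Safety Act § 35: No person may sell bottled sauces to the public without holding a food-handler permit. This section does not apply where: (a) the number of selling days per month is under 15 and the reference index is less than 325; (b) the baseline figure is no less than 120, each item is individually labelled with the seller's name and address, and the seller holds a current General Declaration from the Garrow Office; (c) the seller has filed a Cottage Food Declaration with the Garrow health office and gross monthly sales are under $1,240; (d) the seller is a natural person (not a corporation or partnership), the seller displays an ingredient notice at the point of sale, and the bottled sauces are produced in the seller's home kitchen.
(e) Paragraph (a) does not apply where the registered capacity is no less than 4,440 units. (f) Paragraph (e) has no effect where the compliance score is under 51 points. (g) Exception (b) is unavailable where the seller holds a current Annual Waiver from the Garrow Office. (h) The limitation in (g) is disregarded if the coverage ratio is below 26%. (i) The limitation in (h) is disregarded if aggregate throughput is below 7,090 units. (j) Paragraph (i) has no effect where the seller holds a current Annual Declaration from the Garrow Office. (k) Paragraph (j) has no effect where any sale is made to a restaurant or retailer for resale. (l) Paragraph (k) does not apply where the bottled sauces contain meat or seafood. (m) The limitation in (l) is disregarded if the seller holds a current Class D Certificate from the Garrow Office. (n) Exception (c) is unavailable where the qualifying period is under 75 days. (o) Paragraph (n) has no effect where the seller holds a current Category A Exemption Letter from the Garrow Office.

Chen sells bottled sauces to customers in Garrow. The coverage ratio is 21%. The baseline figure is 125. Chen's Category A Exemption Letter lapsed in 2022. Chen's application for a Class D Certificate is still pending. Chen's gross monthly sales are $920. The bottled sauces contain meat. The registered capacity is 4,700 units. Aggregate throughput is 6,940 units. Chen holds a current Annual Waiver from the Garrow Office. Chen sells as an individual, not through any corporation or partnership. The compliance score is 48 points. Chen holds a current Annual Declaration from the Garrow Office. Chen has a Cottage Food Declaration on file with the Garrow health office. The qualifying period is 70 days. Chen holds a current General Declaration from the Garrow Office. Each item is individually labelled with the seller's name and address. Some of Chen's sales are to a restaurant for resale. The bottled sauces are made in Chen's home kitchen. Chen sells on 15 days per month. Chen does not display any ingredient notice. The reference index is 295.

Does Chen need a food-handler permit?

No — exception (b) applies; Chen is not required to hold a food-handler permit.

Exception (a) fails — the number of selling days per month is 15, not under 15.
Exception (b) is satisfied on its face — the baseline figure is 125, meeting the 120 threshold; items are individually labelled; a current General Declaration is held. Considering the limiting provisions: (g) would limit (b) — a current Annual Waiver is held — but (h) sets (g) aside: (h) is triggered — the coverage ratio is 21%, below the 26% limit. (i) would limit (h) — aggregate throughput is 6,940 units, below the 7,090 units limit — but (j) sets (i) aside: (j) operates — a current Annual Declaration is held. (k) would limit (j) — some sales are to a restaurant for resale — but (l) sets (k) aside: (l) is triggered — the bottled sauces contain meat. (m) does not operate here (there is no Class D Certificate in force), so (l) stands. (b) remains available.
Exception (c) is satisfied on its face — a Cottage Food Declaration is on file; gross monthly sales are $920, under the $1,240 limit. However, paragraphs (n)–(o) must be considered: (n) is triggered — the qualifying period is 70 days, under the 75 days limit. (o), which would lift (n), is inapplicable — the Category A Exemption Letter is not current. Exception (c) does not apply.
Exception (d) fails — no ingredient notice is displayed.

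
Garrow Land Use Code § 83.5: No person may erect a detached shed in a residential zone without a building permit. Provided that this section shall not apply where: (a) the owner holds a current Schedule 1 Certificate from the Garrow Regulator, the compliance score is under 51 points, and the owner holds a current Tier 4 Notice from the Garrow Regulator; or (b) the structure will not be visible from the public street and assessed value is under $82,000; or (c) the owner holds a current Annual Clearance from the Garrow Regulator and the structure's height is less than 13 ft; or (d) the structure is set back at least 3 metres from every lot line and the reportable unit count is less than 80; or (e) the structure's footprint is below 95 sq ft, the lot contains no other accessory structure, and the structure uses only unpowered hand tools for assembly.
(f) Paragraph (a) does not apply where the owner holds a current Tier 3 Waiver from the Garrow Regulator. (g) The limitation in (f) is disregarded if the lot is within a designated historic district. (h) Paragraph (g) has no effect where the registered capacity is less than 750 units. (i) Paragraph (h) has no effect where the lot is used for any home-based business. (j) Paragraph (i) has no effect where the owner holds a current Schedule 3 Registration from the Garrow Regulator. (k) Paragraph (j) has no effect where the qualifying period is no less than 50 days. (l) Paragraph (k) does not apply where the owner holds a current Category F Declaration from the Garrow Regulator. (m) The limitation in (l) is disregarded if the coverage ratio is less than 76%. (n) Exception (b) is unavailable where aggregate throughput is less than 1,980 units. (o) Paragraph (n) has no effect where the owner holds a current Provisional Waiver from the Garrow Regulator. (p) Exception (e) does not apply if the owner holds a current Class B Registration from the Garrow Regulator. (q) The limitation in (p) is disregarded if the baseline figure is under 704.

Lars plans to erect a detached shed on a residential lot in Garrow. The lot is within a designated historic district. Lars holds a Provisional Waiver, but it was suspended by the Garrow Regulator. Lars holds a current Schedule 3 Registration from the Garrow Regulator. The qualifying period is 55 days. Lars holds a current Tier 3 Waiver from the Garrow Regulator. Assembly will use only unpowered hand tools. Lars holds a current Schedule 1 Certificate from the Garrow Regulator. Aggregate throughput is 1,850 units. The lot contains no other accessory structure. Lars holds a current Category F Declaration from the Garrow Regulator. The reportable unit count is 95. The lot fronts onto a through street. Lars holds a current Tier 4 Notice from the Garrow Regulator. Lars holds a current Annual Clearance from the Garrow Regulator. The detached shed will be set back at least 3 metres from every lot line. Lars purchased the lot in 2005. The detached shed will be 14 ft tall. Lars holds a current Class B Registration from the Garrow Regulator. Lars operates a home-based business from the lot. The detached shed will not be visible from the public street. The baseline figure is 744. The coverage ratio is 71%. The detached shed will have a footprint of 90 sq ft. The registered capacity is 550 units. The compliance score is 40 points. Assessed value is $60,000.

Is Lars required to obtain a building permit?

No — exception (a) applies; Lars does not need a building permit.

Exception (a)'s conditions are all satisfied: a current Schedule 1 Certificate is held; the compliance score is 40 points, under the 51 points limit; a current Tier 4 Notice is held. Under paragraphs (f)–(m): (f) operates (a current Tier 3 Waiver is held), but yields to (g): (g) is engaged — the lot is in a historic district. (h) would limit (g) — the registered capacity is 550 units, less than the 750 units limit — but (i) sets (h) aside: (i) operates against (h): a home-based business operates on the lot. (j) operates (a current Schedule 3 Registration is held), but is set aside by (k): (k) operates against (j): the qualifying period is 55 days, meeting the 50 days threshold. (l) would limit (k) — a current Category F Declaration is held — but (m) sets (l) aside: (m) operates against (l): the coverage ratio is 71%, less than the 76% limit. So (a) applies.
Exception (b)'s conditions are all satisfied: the structure will not be visible from the street; assessed value is $60,000, under the $82,000 limit. But applying paragraphs (n)–(o): (n) operates — aggregate throughput is 1,850 units, less than the 1,980 units limit. (o) does not operate here (there is no Provisional Waiver in force), so (n) stands. So (b) is unavailable.
Exception (c) fails — the structure's height is 14 ft, not less than 13 ft.
Exception (d) requires that the reportable unit count is less than 80; but the reportable unit count is 95, not less than 80, so (d) is unavailable.
Exception (e)'s conditions are all satisfied: the structure's footprint is 90 sq ft, below the 95 sq ft limit; the lot has no other accessory structure; assembly uses only hand tools. However, paragraphs (p)–(q) must be considered: (p) is triggered — a current Class B Registration is held. (q), which would lift (p), is not engaged — the baseline figure is 744, not under 704. So (e) is unavailable.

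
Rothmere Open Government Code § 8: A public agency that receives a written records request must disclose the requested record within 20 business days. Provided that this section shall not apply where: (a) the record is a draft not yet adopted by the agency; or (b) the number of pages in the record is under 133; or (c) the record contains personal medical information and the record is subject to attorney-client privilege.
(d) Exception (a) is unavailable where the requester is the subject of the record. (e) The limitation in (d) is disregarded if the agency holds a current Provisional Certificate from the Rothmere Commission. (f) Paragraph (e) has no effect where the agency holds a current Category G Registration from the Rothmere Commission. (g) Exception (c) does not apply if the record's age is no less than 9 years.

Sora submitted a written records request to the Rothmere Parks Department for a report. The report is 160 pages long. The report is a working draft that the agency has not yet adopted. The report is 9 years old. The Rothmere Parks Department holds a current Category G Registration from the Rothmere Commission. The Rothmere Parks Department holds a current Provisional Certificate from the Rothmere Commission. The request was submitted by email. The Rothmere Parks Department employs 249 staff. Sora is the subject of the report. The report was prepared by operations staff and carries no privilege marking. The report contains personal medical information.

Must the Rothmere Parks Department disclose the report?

Yes — the Rothmere Parks Department must disclose the report.

Exception (a)'s conditions are all satisfied: the report is an unadopted draft. Turning to paragraphs (d)–(f): (d) operates against (a): Sora is the subject of the report. (e) operates (a current Provisional Certificate is held), but is overridden by (f): (f) is engaged — a current Category G Registration is held. So (a) is unavailable.
Exception (b) does not apply: the number of pages in the record is 160, not under 133.
Exception (c) fails — the report carries no privilege marking.
None of the exceptions is available; § 8 applies in full.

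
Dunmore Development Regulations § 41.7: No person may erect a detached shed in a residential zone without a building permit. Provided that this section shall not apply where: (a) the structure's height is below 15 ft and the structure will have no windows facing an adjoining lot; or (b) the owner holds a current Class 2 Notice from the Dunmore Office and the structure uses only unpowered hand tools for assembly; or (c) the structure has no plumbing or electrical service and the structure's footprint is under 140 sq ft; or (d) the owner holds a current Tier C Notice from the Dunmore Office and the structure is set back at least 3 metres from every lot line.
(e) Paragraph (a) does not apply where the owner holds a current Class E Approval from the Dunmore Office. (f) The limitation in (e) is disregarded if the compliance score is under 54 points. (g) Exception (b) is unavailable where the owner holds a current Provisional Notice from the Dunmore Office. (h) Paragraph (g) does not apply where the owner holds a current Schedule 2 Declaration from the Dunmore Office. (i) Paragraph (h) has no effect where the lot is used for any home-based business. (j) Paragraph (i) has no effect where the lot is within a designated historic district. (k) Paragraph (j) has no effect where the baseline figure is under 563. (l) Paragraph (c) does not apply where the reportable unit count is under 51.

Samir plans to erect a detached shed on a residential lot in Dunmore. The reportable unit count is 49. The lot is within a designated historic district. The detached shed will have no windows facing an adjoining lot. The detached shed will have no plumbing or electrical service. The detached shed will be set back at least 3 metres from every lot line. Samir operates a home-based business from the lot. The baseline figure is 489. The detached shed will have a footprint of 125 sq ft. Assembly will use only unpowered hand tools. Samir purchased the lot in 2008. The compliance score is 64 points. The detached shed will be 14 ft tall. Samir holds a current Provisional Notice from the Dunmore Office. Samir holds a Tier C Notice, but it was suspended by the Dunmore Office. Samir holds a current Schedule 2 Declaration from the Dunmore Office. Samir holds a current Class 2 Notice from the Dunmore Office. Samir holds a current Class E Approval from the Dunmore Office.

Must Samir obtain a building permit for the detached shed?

Exception (a)'s conditions are all satisfied: the structure's height is 14 ft, below the 15 ft limit; no windows face an adjoining lot. But: (e) is engaged — a current Class E Approval is held. (f), which would lift (e), does not operate here — the compliance score is 64 points, not under 54 points. (a) is therefore removed.
Exception (b) is satisfied on its face — a current Class 2 Notice is held; assembly uses only hand tools. But applying paragraphs (g)–(k): (g) operates against (b): a current Provisional Notice is held. (h) would limit (g) — a current Schedule 2 Declaration is held — but (i) sets (h) aside: (i) operates — a home-based business operates on the lot. (j) would limit (i) — the lot is in a historic district — but (k) sets (j) aside: (k) is triggered — the baseline figure is 489, under the 563 limit. (b) is therefore removed.
Exception (c) is satisfied on its face — there is no plumbing or electrical service; the structure's footprint is 125 sq ft, under the 140 sq ft limit. But: (l) is engaged — the reportable unit count is 49, under the 51 limit. So (c) is unavailable.
Exception (d) fails — the Tier C Notice is not current.
No exception is made out. Samir falls within the general rule.

Yes — Samir must obtain a building permit.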